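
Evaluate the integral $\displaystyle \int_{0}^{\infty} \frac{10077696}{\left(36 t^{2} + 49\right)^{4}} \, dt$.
$\frac{262440 \pi}{823543}$

Begin with the known result
$$J(a) = \int_{0}^{\infty} \frac{6}{a^{2} + t^{2}} \, dt = \frac{3 \pi}{a}.$$

Differentiating under the integral sign with respect to $a$,
$$\frac{dJ}{da} = \int_{0}^{\infty} - \frac{12 a}{\left(a^{2} + t^{2}\right)^{2}} \, dt = - \frac{3 \pi}{a^{2}},$$
so $\int_{0}^{\infty} \frac{6}{\left(a^{2} + t^{2}\right)^{2}} \, dt = \frac{3 \pi}{2 a^{3}}$.

Repeating — each differentiation of $1/(t^2+a^2)^j$ produces $-2ja/(t^2+a^2)^{j+1}$ — and dividing through by $-2ja$ at each step yields, after $3$ differentiations in total,
$$\int_{0}^{\infty} \frac{6}{\left(a^{2} + t^{2}\right)^{4}} \, dt = \frac{15 \pi}{16 a^{7}}.$$

Setting $a = \frac{7}{6}$:
$$I = \frac{262440 \pi}{823543}.$$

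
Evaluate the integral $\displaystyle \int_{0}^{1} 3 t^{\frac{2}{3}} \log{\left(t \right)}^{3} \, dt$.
$- \frac{1458}{625}$

Begin with the known integral
$$J(a) = \int_{0}^{1} 3 t^{a} \, dt = \frac{3}{a + 1}.$$

Differentiating under the integral sign brings down a factor of $\ln t$:
$$\frac{dJ}{da} = \int_{0}^{1} 3 t^{a} \log{\left(t \right)} \, dt = - \frac{3}{\left(a + 1\right)^{2}}.$$

Repeating $3$ times in total — each differentiation brings down another $\ln t$ — gives
$$\frac{d^{3}J}{da^{3}} = \int_{0}^{1} 3 t^{a} \log{\left(t \right)}^{3} \, dt = - \frac{18}{\left(a + 1\right)^{4}},$$
and the integrand here is exactly the target integrand, so $I = - \frac{18}{\left(a + 1\right)^{4}}$.

Setting $a = \frac{2}{3}$:
$$I = - \frac{1458}{625}.$$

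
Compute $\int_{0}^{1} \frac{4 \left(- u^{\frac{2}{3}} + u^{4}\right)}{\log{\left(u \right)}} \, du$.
$\log{\left(81 \right)}$

Replace the exponent $\frac{2}{3}$ by a parameter $a$: let $I(a) = \int_{0}^{1} \frac{4 \left(u^{4} - u^{a}\right)}{\log{\left(u \right)}} \, du$.

Since $\dfrac{\partial}{\partial a}\,u^{a} = u^{a} \ln u$, the $\ln u$ in the denominator cancels and
$$\frac{dI}{da} = \int_{0}^{1} -4 u^{a} \, du = -4 \left[\frac{u^{a+1}}{a+1}\right]_0^1 = - \frac{4}{a + 1}.$$

Integrating with respect to $a$ gives $I(a) = \log{\left(\frac{625}{\left(a + 1\right)^{4}} \right)} + C$.

At $a = 4$ the integrand is identically $0$, so $I(4) = 0$. The closed form gives $0$, hence $C = 0$.

Setting $a = \frac{2}{3}$:
$$I = \log{\left(81 \right)}.$$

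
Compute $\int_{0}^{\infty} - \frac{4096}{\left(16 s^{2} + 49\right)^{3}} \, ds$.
$- \frac{192 \pi}{16807}$

Recall the elementary integral
$$J(a) = \int_{0}^{\infty} - \frac{1}{a^{2} + s^{2}} \, ds = - \frac{\pi}{2 a}.$$

Differentiating under the integral sign with respect to $a$,
$$\frac{dJ}{da} = \int_{0}^{\infty} \frac{2 a}{\left(a^{2} + s^{2}\right)^{2}} \, ds = \frac{\pi}{2 a^{2}},$$
so $\int_{0}^{\infty} - \frac{1}{\left(a^{2} + s^{2}\right)^{2}} \, ds = - \frac{\pi}{4 a^{3}}$.

Repeating — each differentiation of $1/(s^2+a^2)^j$ produces $-2ja/(s^2+a^2)^{j+1}$ — and dividing through by $-2ja$ at each step yields, after $2$ differentiations in total,
$$\int_{0}^{\infty} - \frac{1}{\left(a^{2} + s^{2}\right)^{3}} \, ds = - \frac{3 \pi}{16 a^{5}}.$$

Setting $a = \frac{7}{4}$:
$$I = - \frac{192 \pi}{16807}.$$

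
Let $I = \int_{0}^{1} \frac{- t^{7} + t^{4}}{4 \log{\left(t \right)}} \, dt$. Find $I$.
$\log{\left(\frac{\sqrt[4]{10}}{2} \right)}$

Replace the exponent $4$ by a parameter $a$: let $I(a) = \int_{0}^{1} \frac{- t^{7} + t^{a}}{4 \log{\left(t \right)}} \, dt$.

Since $\dfrac{\partial}{\partial a}\,t^{a} = t^{a} \ln t$, the $\ln t$ in the denominator cancels and
$$\frac{dI}{da} = \int_{0}^{1} \frac{1}{4} t^{a} \, dt = \frac{1}{4} \left[\frac{t^{a+1}}{a+1}\right]_0^1 = \frac{1}{4 \left(a + 1\right)}.$$

Integrating with respect to $a$ gives $I(a) = \frac{\log{\left(a + 1 \right)}}{4} - \frac{3 \log{\left(2 \right)}}{4} + C$.

At $a = 7$ the integrand is identically $0$, so $I(7) = 0$. The closed form gives $0$, hence $C = 0$.

Setting $a = 4$:
$$I = \log{\left(\frac{\sqrt[4]{10}}{2} \right)}.$$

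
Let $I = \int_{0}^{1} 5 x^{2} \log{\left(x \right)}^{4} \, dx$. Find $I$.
$\frac{40}{81}$

Begin with the known integral
$$J(a) = \int_{0}^{1} 5 x^{a} \, dx = \frac{5}{a + 1}.$$

Differentiating under the integral sign brings down a factor of $\ln x$:
$$\frac{dJ}{da} = \int_{0}^{1} 5 x^{a} \log{\left(x \right)} \, dx = - \frac{5}{\left(a + 1\right)^{2}}.$$

Repeating $4$ times in total — each differentiation brings down another $\ln x$ — gives
$$\frac{d^{4}J}{da^{4}} = \int_{0}^{1} 5 x^{a} \log{\left(x \right)}^{4} \, dx = \frac{120}{\left(a + 1\right)^{5}},$$
and the integrand here is exactly the target integrand, so $I = \frac{120}{\left(a + 1\right)^{5}}$.

Setting $a = 2$:
$$I = \frac{40}{81}.$$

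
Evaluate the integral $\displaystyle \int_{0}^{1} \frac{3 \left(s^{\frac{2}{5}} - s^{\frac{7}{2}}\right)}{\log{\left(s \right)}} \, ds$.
$\log{\left(\frac{2744}{91125} \right)}$

Consider the one-parameter family: let $I(a) = \int_{0}^{1} \frac{3 \left(- s^{\frac{7}{2}} + s^{a}\right)}{\log{\left(s \right)}} \, ds$.

Since $\dfrac{\partial}{\partial a}\,s^{a} = s^{a} \ln s$, the $\ln s$ in the denominator cancels and
$$\frac{dI}{da} = \int_{0}^{1} 3 s^{a} \, ds = 3 \left[\frac{s^{a+1}}{a+1}\right]_0^1 = \frac{3}{a + 1}.$$

Integrating with respect to $a$ gives $I(a) = \log{\left(\frac{8 \left(a + 1\right)^{3}}{729} \right)} + C$.

At $a = \frac{7}{2}$ the integrand is identically $0$, so $I(\frac{7}{2}) = 0$. The closed form gives $0$, hence $C = 0$.

Setting $a = \frac{2}{5}$:
$$I = \log{\left(\frac{2744}{91125} \right)}.$$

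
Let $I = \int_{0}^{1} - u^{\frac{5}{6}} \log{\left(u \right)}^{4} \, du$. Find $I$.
$- \frac{186624}{161051}$

Start from the elementary integral
$$J(a) = \int_{0}^{1} - u^{a} \, du = - \frac{1}{a + 1}.$$

Differentiating under the integral sign brings down a factor of $\ln u$:
$$\frac{dJ}{da} = \int_{0}^{1} - u^{a} \log{\left(u \right)} \, du = \frac{1}{\left(a + 1\right)^{2}}.$$

Repeating $4$ times in total — each differentiation brings down another $\ln u$ — gives
$$\frac{d^{4}J}{da^{4}} = \int_{0}^{1} - u^{a} \log{\left(u \right)}^{4} \, du = - \frac{24}{\left(a + 1\right)^{5}},$$
and the integrand here is exactly the target integrand, so $I = - \frac{24}{\left(a + 1\right)^{5}}$.

Setting $a = \frac{5}{6}$:
$$I = - \frac{186624}{161051}.$$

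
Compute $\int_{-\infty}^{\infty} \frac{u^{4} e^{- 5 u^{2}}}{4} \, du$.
$\frac{3 \sqrt{5} \sqrt{\pi}}{2000}$

Start from the elementary integral
$$J(a) = \int_{-\infty}^{\infty} \frac{e^{- a u^{2}}}{4} \, du = \frac{\sqrt{\pi}}{4 \sqrt{a}}.$$

Differentiating under the integral sign brings down a factor of $(-u^2)$:
$$\frac{dJ}{da} = \int_{-\infty}^{\infty} - \frac{u^{2} e^{- a u^{2}}}{4} \, du = - \frac{\sqrt{\pi}}{8 a^{\frac{3}{2}}}.$$

Repeating twice in total — each differentiation brings down another $(-u^2)$ — gives
$$\frac{d^{2}J}{da^{2}} = \int_{-\infty}^{\infty} \frac{u^{4} e^{- a u^{2}}}{4} \, du = \frac{3 \sqrt{\pi}}{16 a^{\frac{5}{2}}},$$
and the integrand here is exactly the target integrand, so $I = \frac{3 \sqrt{\pi}}{16 a^{\frac{5}{2}}}$.

Setting $a = 5$:
$$I = \frac{3 \sqrt{5} \sqrt{\pi}}{2000}.$$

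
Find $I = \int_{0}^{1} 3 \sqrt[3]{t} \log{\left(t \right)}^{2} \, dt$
$\frac{81}{32}$

Start from the elementary integral
$$J(a) = \int_{0}^{1} 3 t^{a} \, dt = \frac{3}{a + 1}.$$

Differentiating under the integral sign brings down a factor of $\ln t$:
$$\frac{dJ}{da} = \int_{0}^{1} 3 t^{a} \log{\left(t \right)} \, dt = - \frac{3}{\left(a + 1\right)^{2}}.$$

Repeating twice in total — each differentiation brings down another $\ln t$ — gives
$$\frac{d^{2}J}{da^{2}} = \int_{0}^{1} 3 t^{a} \log{\left(t \right)}^{2} \, dt = \frac{6}{\left(a + 1\right)^{3}},$$
and the integrand here is exactly the target integrand, so $I = \frac{6}{\left(a + 1\right)^{3}}$.

Setting $a = \frac{1}{3}$:
$$I = \frac{81}{32}.$$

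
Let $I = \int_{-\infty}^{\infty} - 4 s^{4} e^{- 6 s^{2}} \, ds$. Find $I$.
$- \frac{\sqrt{6} \sqrt{\pi}}{72}$

Consider the simpler parametrised integral
$$J(a) = \int_{-\infty}^{\infty} - 4 e^{- a s^{2}} \, ds = - \frac{4 \sqrt{\pi}}{\sqrt{a}}.$$

Differentiating under the integral sign brings down a factor of $(-s^2)$:
$$\frac{dJ}{da} = \int_{-\infty}^{\infty} 4 s^{2} e^{- a s^{2}} \, ds = \frac{2 \sqrt{\pi}}{a^{\frac{3}{2}}}.$$

Repeating twice in total — each differentiation brings down another $(-s^2)$ — gives
$$\frac{d^{2}J}{da^{2}} = \int_{-\infty}^{\infty} - 4 s^{4} e^{- a s^{2}} \, ds = - \frac{3 \sqrt{\pi}}{a^{\frac{5}{2}}},$$
and the integrand here is exactly the target integrand, so $I = - \frac{3 \sqrt{\pi}}{a^{\frac{5}{2}}}$.

Setting $a = 6$:
$$I = - \frac{\sqrt{6} \sqrt{\pi}}{72}.$$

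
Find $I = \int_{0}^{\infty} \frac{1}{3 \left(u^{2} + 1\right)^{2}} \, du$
$\frac{\pi}{12}$

Start from the standard arctangent integral
$$J(a) = \int_{0}^{\infty} \frac{1}{3 \left(a^{2} + u^{2}\right)} \, du = \frac{\pi}{6 a}.$$

Differentiating under the integral sign with respect to $a$,
$$\frac{dJ}{da} = \int_{0}^{\infty} - \frac{2 a}{3 \left(a^{2} + u^{2}\right)^{2}} \, du = - \frac{\pi}{6 a^{2}},$$
so $\int_{0}^{\infty} \frac{1}{3 \left(a^{2} + u^{2}\right)^{2}} \, du = \frac{\pi}{12 a^{3}}$.

Setting $a = 1$:
$$I = \frac{\pi}{12}.$$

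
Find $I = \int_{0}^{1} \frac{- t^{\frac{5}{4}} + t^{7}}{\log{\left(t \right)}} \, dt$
$- \log{\left(\frac{9}{32} \right)}$

Introduce a parameter $a$ in the exponent: let $I(a) = \int_{0}^{1} \frac{t^{7} - t^{a}}{\log{\left(t \right)}} \, dt$.

Since $\dfrac{\partial}{\partial a}\,t^{a} = t^{a} \ln t$, the $\ln t$ in the denominator cancels and
$$\frac{dI}{da} = \int_{0}^{1} -1 t^{a} \, dt = -1 \left[\frac{t^{a+1}}{a+1}\right]_0^1 = - \frac{1}{a + 1}.$$

Integrating with respect to $a$ gives $I(a) = - \log{\left(\frac{a}{8} + \frac{1}{8} \right)} + C$.

At $a = 7$ the integrand is identically $0$, so $I(7) = 0$. The closed form gives $0$, hence $C = 0$.

Setting $a = \frac{5}{4}$:
$$I = - \log{\left(\frac{9}{32} \right)}.$$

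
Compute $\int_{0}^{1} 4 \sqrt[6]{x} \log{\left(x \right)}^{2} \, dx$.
$\frac{1728}{343}$

Start from the elementary integral
$$J(a) = \int_{0}^{1} 4 x^{a} \, dx = \frac{4}{a + 1}.$$

Differentiating under the integral sign brings down a factor of $\ln x$:
$$\frac{dJ}{da} = \int_{0}^{1} 4 x^{a} \log{\left(x \right)} \, dx = - \frac{4}{\left(a + 1\right)^{2}}.$$

Repeating twice in total — each differentiation brings down another $\ln x$ — gives
$$\frac{d^{2}J}{da^{2}} = \int_{0}^{1} 4 x^{a} \log{\left(x \right)}^{2} \, dx = \frac{8}{\left(a + 1\right)^{3}},$$
and the integrand here is exactly the target integrand, so $I = \frac{8}{\left(a + 1\right)^{3}}$.

Setting $a = \frac{1}{6}$:
$$I = \frac{1728}{343}.$$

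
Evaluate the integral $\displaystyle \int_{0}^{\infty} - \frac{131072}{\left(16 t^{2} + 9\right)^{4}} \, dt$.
$- \frac{5120 \pi}{2187}$

Recall the elementary integral
$$J(a) = \int_{0}^{\infty} - \frac{2}{a^{2} + t^{2}} \, dt = - \frac{\pi}{a}.$$

Differentiating under the integral sign with respect to $a$,
$$\frac{dJ}{da} = \int_{0}^{\infty} \frac{4 a}{\left(a^{2} + t^{2}\right)^{2}} \, dt = \frac{\pi}{a^{2}},$$
so $\int_{0}^{\infty} - \frac{2}{\left(a^{2} + t^{2}\right)^{2}} \, dt = - \frac{\pi}{2 a^{3}}$.

Repeating — each differentiation of $1/(t^2+a^2)^j$ produces $-2ja/(t^2+a^2)^{j+1}$ — and dividing through by $-2ja$ at each step yields, after $3$ differentiations in total,
$$\int_{0}^{\infty} - \frac{2}{\left(a^{2} + t^{2}\right)^{4}} \, dt = - \frac{5 \pi}{16 a^{7}}.$$

Setting $a = \frac{3}{4}$:
$$I = - \frac{5120 \pi}{2187}.$$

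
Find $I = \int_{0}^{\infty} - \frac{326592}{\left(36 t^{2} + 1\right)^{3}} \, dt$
$- 10206 \pi$

Recall the elementary integral
$$J(a) = \int_{0}^{\infty} - \frac{7}{a^{2} + t^{2}} \, dt = - \frac{7 \pi}{2 a}.$$

Differentiating under the integral sign with respect to $a$,
$$\frac{dJ}{da} = \int_{0}^{\infty} \frac{14 a}{\left(a^{2} + t^{2}\right)^{2}} \, dt = \frac{7 \pi}{2 a^{2}},$$
so $\int_{0}^{\infty} - \frac{7}{\left(a^{2} + t^{2}\right)^{2}} \, dt = - \frac{7 \pi}{4 a^{3}}$.

Repeating — each differentiation of $1/(t^2+a^2)^j$ produces $-2ja/(t^2+a^2)^{j+1}$ — and dividing through by $-2ja$ at each step yields, after $2$ differentiations in total,
$$\int_{0}^{\infty} - \frac{7}{\left(a^{2} + t^{2}\right)^{3}} \, dt = - \frac{21 \pi}{16 a^{5}}.$$

Setting $a = \frac{1}{6}$:
$$I = - 10206 \pi.$$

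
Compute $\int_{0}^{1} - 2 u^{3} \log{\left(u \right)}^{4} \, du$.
$- \frac{3}{64}$

Begin with the known integral
$$J(a) = \int_{0}^{1} - 2 u^{a} \, du = - \frac{2}{a + 1}.$$

Differentiating under the integral sign brings down a factor of $\ln u$:
$$\frac{dJ}{da} = \int_{0}^{1} - 2 u^{a} \log{\left(u \right)} \, du = \frac{2}{\left(a + 1\right)^{2}}.$$

Repeating $4$ times in total — each differentiation brings down another $\ln u$ — gives
$$\frac{d^{4}J}{da^{4}} = \int_{0}^{1} - 2 u^{a} \log{\left(u \right)}^{4} \, du = - \frac{48}{\left(a + 1\right)^{5}},$$
and the integrand here is exactly the target integrand, so $I = - \frac{48}{\left(a + 1\right)^{5}}$.

Setting $a = 3$:
$$I = - \frac{3}{64}.$$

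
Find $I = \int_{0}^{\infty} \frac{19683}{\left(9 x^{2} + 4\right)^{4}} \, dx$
$\frac{32805 \pi}{4096}$

Recall the elementary integral
$$J(a) = \int_{0}^{\infty} \frac{3}{a^{2} + x^{2}} \, dx = \frac{3 \pi}{2 a}.$$

Differentiating under the integral sign with respect to $a$,
$$\frac{dJ}{da} = \int_{0}^{\infty} - \frac{6 a}{\left(a^{2} + x^{2}\right)^{2}} \, dx = - \frac{3 \pi}{2 a^{2}},$$
so $\int_{0}^{\infty} \frac{3}{\left(a^{2} + x^{2}\right)^{2}} \, dx = \frac{3 \pi}{4 a^{3}}$.

Repeating — each differentiation of $1/(x^2+a^2)^j$ produces $-2ja/(x^2+a^2)^{j+1}$ — and dividing through by $-2ja$ at each step yields, after $3$ differentiations in total,
$$\int_{0}^{\infty} \frac{3}{\left(a^{2} + x^{2}\right)^{4}} \, dx = \frac{15 \pi}{32 a^{7}}.$$

Setting $a = \frac{2}{3}$:
$$I = \frac{32805 \pi}{4096}.$$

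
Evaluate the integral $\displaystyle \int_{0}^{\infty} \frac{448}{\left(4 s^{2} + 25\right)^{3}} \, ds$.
$\frac{42 \pi}{3125}$

Begin with the known result
$$J(a) = \int_{0}^{\infty} \frac{7}{a^{2} + s^{2}} \, ds = \frac{7 \pi}{2 a}.$$

Differentiating under the integral sign with respect to $a$,
$$\frac{dJ}{da} = \int_{0}^{\infty} - \frac{14 a}{\left(a^{2} + s^{2}\right)^{2}} \, ds = - \frac{7 \pi}{2 a^{2}},$$
so $\int_{0}^{\infty} \frac{7}{\left(a^{2} + s^{2}\right)^{2}} \, ds = \frac{7 \pi}{4 a^{3}}$.

Repeating — each differentiation of $1/(s^2+a^2)^j$ produces $-2ja/(s^2+a^2)^{j+1}$ — and dividing through by $-2ja$ at each step yields, after $2$ differentiations in total,
$$\int_{0}^{\infty} \frac{7}{\left(a^{2} + s^{2}\right)^{3}} \, ds = \frac{21 \pi}{16 a^{5}}.$$

Setting $a = \frac{5}{2}$:
$$I = \frac{42 \pi}{3125}.$$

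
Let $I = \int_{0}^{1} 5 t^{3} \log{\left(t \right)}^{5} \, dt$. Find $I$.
$- \frac{75}{512}$

Start from the elementary integral
$$J(a) = \int_{0}^{1} 5 t^{a} \, dt = \frac{5}{a + 1}.$$

Differentiating under the integral sign brings down a factor of $\ln t$:
$$\frac{dJ}{da} = \int_{0}^{1} 5 t^{a} \log{\left(t \right)} \, dt = - \frac{5}{\left(a + 1\right)^{2}}.$$

Repeating $5$ times in total — each differentiation brings down another $\ln t$ — gives
$$\frac{d^{5}J}{da^{5}} = \int_{0}^{1} 5 t^{a} \log{\left(t \right)}^{5} \, dt = - \frac{600}{\left(a + 1\right)^{6}},$$
and the integrand here is exactly the target integrand, so $I = - \frac{600}{\left(a + 1\right)^{6}}$.

Setting $a = 3$:
$$I = - \frac{75}{512}.$$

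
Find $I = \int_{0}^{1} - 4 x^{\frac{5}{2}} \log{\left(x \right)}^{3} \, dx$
$\frac{384}{2401}$

Consider the simpler parametrised integral
$$J(a) = \int_{0}^{1} - 4 x^{a} \, dx = - \frac{4}{a + 1}.$$

Differentiating under the integral sign brings down a factor of $\ln x$:
$$\frac{dJ}{da} = \int_{0}^{1} - 4 x^{a} \log{\left(x \right)} \, dx = \frac{4}{\left(a + 1\right)^{2}}.$$

Repeating $3$ times in total — each differentiation brings down another $\ln x$ — gives
$$\frac{d^{3}J}{da^{3}} = \int_{0}^{1} - 4 x^{a} \log{\left(x \right)}^{3} \, dx = \frac{24}{\left(a + 1\right)^{4}},$$
and the integrand here is exactly the target integrand, so $I = \frac{24}{\left(a + 1\right)^{4}}$.

Setting $a = \frac{5}{2}$:
$$I = \frac{384}{2401}.$$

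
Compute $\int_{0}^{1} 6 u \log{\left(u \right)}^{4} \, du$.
$\frac{9}{2}$

Consider the simpler parametrised integral
$$J(a) = \int_{0}^{1} 6 u^{a} \, du = \frac{6}{a + 1}.$$

Differentiating under the integral sign brings down a factor of $\ln u$:
$$\frac{dJ}{da} = \int_{0}^{1} 6 u^{a} \log{\left(u \right)} \, du = - \frac{6}{\left(a + 1\right)^{2}}.$$

Repeating $4$ times in total — each differentiation brings down another $\ln u$ — gives
$$\frac{d^{4}J}{da^{4}} = \int_{0}^{1} 6 u^{a} \log{\left(u \right)}^{4} \, du = \frac{144}{\left(a + 1\right)^{5}},$$
and the integrand here is exactly the target integrand, so $I = \frac{144}{\left(a + 1\right)^{5}}$.

Setting $a = 1$:
$$I = \frac{9}{2}.$$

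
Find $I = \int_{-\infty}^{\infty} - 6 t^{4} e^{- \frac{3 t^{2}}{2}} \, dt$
$- \frac{2 \sqrt{6} \sqrt{\pi}}{3}$

Start from the elementary integral
$$J(a) = \int_{-\infty}^{\infty} - 6 e^{- a t^{2}} \, dt = - \frac{6 \sqrt{\pi}}{\sqrt{a}}.$$

Differentiating under the integral sign brings down a factor of $(-t^2)$:
$$\frac{dJ}{da} = \int_{-\infty}^{\infty} 6 t^{2} e^{- a t^{2}} \, dt = \frac{3 \sqrt{\pi}}{a^{\frac{3}{2}}}.$$

Repeating twice in total — each differentiation brings down another $(-t^2)$ — gives
$$\frac{d^{2}J}{da^{2}} = \int_{-\infty}^{\infty} - 6 t^{4} e^{- a t^{2}} \, dt = - \frac{9 \sqrt{\pi}}{2 a^{\frac{5}{2}}},$$
and the integrand here is exactly the target integrand, so $I = - \frac{9 \sqrt{\pi}}{2 a^{\frac{5}{2}}}$.

Setting $a = \frac{3}{2}$:
$$I = - \frac{2 \sqrt{6} \sqrt{\pi}}{3}.$$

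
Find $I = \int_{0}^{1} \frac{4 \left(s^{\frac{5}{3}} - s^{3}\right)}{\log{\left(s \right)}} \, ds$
$\log{\left(\frac{16}{81} \right)}$

Introduce a parameter $a$ in the exponent: let $I(a) = \int_{0}^{1} \frac{4 \left(- s^{3} + s^{a}\right)}{\log{\left(s \right)}} \, ds$.

Since $\dfrac{\partial}{\partial a}\,s^{a} = s^{a} \ln s$, the $\ln s$ in the denominator cancels and
$$\frac{dI}{da} = \int_{0}^{1} 4 s^{a} \, ds = 4 \left[\frac{s^{a+1}}{a+1}\right]_0^1 = \frac{4}{a + 1}.$$

Integrating with respect to $a$ gives $I(a) = \log{\left(\frac{\left(a + 1\right)^{4}}{256} \right)} + C$.

At $a = 3$ the integrand is identically $0$, so $I(3) = 0$. The closed form gives $0$, hence $C = 0$.

Setting $a = \frac{5}{3}$:
$$I = \log{\left(\frac{16}{81} \right)}.$$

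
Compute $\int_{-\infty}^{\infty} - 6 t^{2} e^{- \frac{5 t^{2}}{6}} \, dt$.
$- \frac{18 \sqrt{30} \sqrt{\pi}}{25}$

Consider the simpler parametrised integral
$$J(a) = \int_{-\infty}^{\infty} - 6 e^{- a t^{2}} \, dt = - \frac{6 \sqrt{\pi}}{\sqrt{a}}.$$

Differentiating under the integral sign brings down a factor of $(-t^2)$:
$$\frac{dJ}{da} = \int_{-\infty}^{\infty} 6 t^{2} e^{- a t^{2}} \, dt = \frac{3 \sqrt{\pi}}{a^{\frac{3}{2}}}.$$

The integral on the left is $-I$, so $I = - \frac{3 \sqrt{\pi}}{a^{\frac{3}{2}}}$.

Setting $a = \frac{5}{6}$:
$$I = - \frac{18 \sqrt{30} \sqrt{\pi}}{25}.$$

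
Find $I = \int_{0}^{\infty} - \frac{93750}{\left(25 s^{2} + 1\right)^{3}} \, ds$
$- \frac{28125 \pi}{8}$

Recall the elementary integral
$$J(a) = \int_{0}^{\infty} - \frac{6}{a^{2} + s^{2}} \, ds = - \frac{3 \pi}{a}.$$

Differentiating under the integral sign with respect to $a$,
$$\frac{dJ}{da} = \int_{0}^{\infty} \frac{12 a}{\left(a^{2} + s^{2}\right)^{2}} \, ds = \frac{3 \pi}{a^{2}},$$
so $\int_{0}^{\infty} - \frac{6}{\left(a^{2} + s^{2}\right)^{2}} \, ds = - \frac{3 \pi}{2 a^{3}}$.

Repeating — each differentiation of $1/(s^2+a^2)^j$ produces $-2ja/(s^2+a^2)^{j+1}$ — and dividing through by $-2ja$ at each step yields, after $2$ differentiations in total,
$$\int_{0}^{\infty} - \frac{6}{\left(a^{2} + s^{2}\right)^{3}} \, ds = - \frac{9 \pi}{8 a^{5}}.$$

Setting $a = \frac{1}{5}$:
$$I = - \frac{28125 \pi}{8}.$$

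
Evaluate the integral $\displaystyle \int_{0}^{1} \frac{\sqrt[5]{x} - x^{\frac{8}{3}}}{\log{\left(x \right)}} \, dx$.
$\log{\left(\frac{18}{55} \right)}$

Introduce a parameter $a$ in the exponent: let $I(a) = \int_{0}^{1} \frac{- x^{\frac{8}{3}} + x^{a}}{\log{\left(x \right)}} \, dx$.

Since $\dfrac{\partial}{\partial a}\,x^{a} = x^{a} \ln x$, the $\ln x$ in the denominator cancels and
$$\frac{dI}{da} = \int_{0}^{1} x^{a} \, dx = \left[\frac{x^{a+1}}{a+1}\right]_0^1 = \frac{1}{a + 1}.$$

Integrating with respect to $a$ gives $I(a) = \log{\left(\frac{3 a}{11} + \frac{3}{11} \right)} + C$.

At $a = \frac{8}{3}$ the integrand is identically $0$, so $I(\frac{8}{3}) = 0$. The closed form gives $0$, hence $C = 0$.

Setting $a = \frac{1}{5}$:
$$I = \log{\left(\frac{18}{55} \right)}.$$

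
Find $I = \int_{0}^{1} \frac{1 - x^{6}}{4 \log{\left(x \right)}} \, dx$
$- \frac{\log{\left(7 \right)}}{4}$

Replace the exponent $6$ by a parameter $a$: let $I(a) = \int_{0}^{1} \frac{1 - x^{a}}{4 \log{\left(x \right)}} \, dx$.

Since $\dfrac{\partial}{\partial a}\,x^{a} = x^{a} \ln x$, the $\ln x$ in the denominator cancels and
$$\frac{dI}{da} = \int_{0}^{1} - \frac{1}{4} x^{a} \, dx = - \frac{1}{4} \left[\frac{x^{a+1}}{a+1}\right]_0^1 = - \frac{1}{4 a + 4}.$$

Integrating with respect to $a$ gives $I(a) = - \frac{\log{\left(a + 1 \right)}}{4} + C$.

At $a = 0$ the integrand is identically $0$, so $I(0) = 0$. The closed form gives $0$, hence $C = 0$.

Setting $a = 6$:
$$I = - \frac{\log{\left(7 \right)}}{4}.$$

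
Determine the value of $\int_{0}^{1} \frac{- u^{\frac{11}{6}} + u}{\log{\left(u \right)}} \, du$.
$\log{\left(\frac{12}{17} \right)}$

Consider the one-parameter family: let $I(a) = \int_{0}^{1} \frac{- u^{\frac{11}{6}} + u^{a}}{\log{\left(u \right)}} \, du$.

Since $\dfrac{\partial}{\partial a}\,u^{a} = u^{a} \ln u$, the $\ln u$ in the denominator cancels and
$$\frac{dI}{da} = \int_{0}^{1} u^{a} \, du = \left[\frac{u^{a+1}}{a+1}\right]_0^1 = \frac{1}{a + 1}.$$

Integrating with respect to $a$ gives $I(a) = \log{\left(\frac{6 a}{17} + \frac{6}{17} \right)} + C$.

At $a = \frac{11}{6}$ the integrand is identically $0$, so $I(\frac{11}{6}) = 0$. The closed form gives $0$, hence $C = 0$.

Setting $a = 1$:
$$I = \log{\left(\frac{12}{17} \right)}.$$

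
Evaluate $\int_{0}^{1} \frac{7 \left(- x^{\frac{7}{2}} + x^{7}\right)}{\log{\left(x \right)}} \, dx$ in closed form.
$- \log{\left(\frac{4782969}{268435456} \right)}$

Introduce a parameter $a$ in the exponent: let $I(a) = \int_{0}^{1} \frac{7 \left(x^{7} - x^{a}\right)}{\log{\left(x \right)}} \, dx$.

Since $\dfrac{\partial}{\partial a}\,x^{a} = x^{a} \ln x$, the $\ln x$ in the denominator cancels and
$$\frac{dI}{da} = \int_{0}^{1} -7 x^{a} \, dx = -7 \left[\frac{x^{a+1}}{a+1}\right]_0^1 = - \frac{7}{a + 1}.$$

Integrating with respect to $a$ gives $I(a) = - \log{\left(\frac{\left(a + 1\right)^{7}}{2097152} \right)} + C$.

At $a = 7$ the integrand is identically $0$, so $I(7) = 0$. The closed form gives $0$, hence $C = 0$.

Setting $a = \frac{7}{2}$:
$$I = - \log{\left(\frac{4782969}{268435456} \right)}.$$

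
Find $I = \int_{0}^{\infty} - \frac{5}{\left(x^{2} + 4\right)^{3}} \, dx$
$- \frac{15 \pi}{512}$

Start from the standard arctangent integral
$$J(a) = \int_{0}^{\infty} - \frac{5}{a^{2} + x^{2}} \, dx = - \frac{5 \pi}{2 a}.$$

Differentiating under the integral sign with respect to $a$,
$$\frac{dJ}{da} = \int_{0}^{\infty} \frac{10 a}{\left(a^{2} + x^{2}\right)^{2}} \, dx = \frac{5 \pi}{2 a^{2}},$$
so $\int_{0}^{\infty} - \frac{5}{\left(a^{2} + x^{2}\right)^{2}} \, dx = - \frac{5 \pi}{4 a^{3}}$.

Repeating — each differentiation of $1/(x^2+a^2)^j$ produces $-2ja/(x^2+a^2)^{j+1}$ — and dividing through by $-2ja$ at each step yields, after $2$ differentiations in total,
$$\int_{0}^{\infty} - \frac{5}{\left(a^{2} + x^{2}\right)^{3}} \, dx = - \frac{15 \pi}{16 a^{5}}.$$

Setting $a = 2$:
$$I = - \frac{15 \pi}{512}.$$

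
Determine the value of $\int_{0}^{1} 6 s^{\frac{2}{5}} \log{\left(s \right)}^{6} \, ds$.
$\frac{337500000}{823543}$

Begin with the known integral
$$J(a) = \int_{0}^{1} 6 s^{a} \, ds = \frac{6}{a + 1}.$$

Differentiating under the integral sign brings down a factor of $\ln s$:
$$\frac{dJ}{da} = \int_{0}^{1} 6 s^{a} \log{\left(s \right)} \, ds = - \frac{6}{\left(a + 1\right)^{2}}.$$

Repeating $6$ times in total — each differentiation brings down another $\ln s$ — gives
$$\frac{d^{6}J}{da^{6}} = \int_{0}^{1} 6 s^{a} \log{\left(s \right)}^{6} \, ds = \frac{4320}{\left(a + 1\right)^{7}},$$
and the integrand here is exactly the target integrand, so $I = \frac{4320}{\left(a + 1\right)^{7}}$.

Setting $a = \frac{2}{5}$:
$$I = \frac{337500000}{823543}.$$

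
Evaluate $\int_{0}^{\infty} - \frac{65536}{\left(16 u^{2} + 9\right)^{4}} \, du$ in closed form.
$- \frac{2560 \pi}{2187}$

Start from the standard arctangent integral
$$J(a) = \int_{0}^{\infty} - \frac{1}{a^{2} + u^{2}} \, du = - \frac{\pi}{2 a}.$$

Differentiating under the integral sign with respect to $a$,
$$\frac{dJ}{da} = \int_{0}^{\infty} \frac{2 a}{\left(a^{2} + u^{2}\right)^{2}} \, du = \frac{\pi}{2 a^{2}},$$
so $\int_{0}^{\infty} - \frac{1}{\left(a^{2} + u^{2}\right)^{2}} \, du = - \frac{\pi}{4 a^{3}}$.

Repeating — each differentiation of $1/(u^2+a^2)^j$ produces $-2ja/(u^2+a^2)^{j+1}$ — and dividing through by $-2ja$ at each step yields, after $3$ differentiations in total,
$$\int_{0}^{\infty} - \frac{1}{\left(a^{2} + u^{2}\right)^{4}} \, du = - \frac{5 \pi}{32 a^{7}}.$$

Setting $a = \frac{3}{4}$:
$$I = - \frac{2560 \pi}{2187}.$$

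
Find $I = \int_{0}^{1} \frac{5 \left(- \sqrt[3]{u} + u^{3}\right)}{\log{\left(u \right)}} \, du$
$\log{\left(243 \right)}$

Replace the exponent $\frac{1}{3}$ by a parameter $a$: let $I(a) = \int_{0}^{1} \frac{5 \left(u^{3} - u^{a}\right)}{\log{\left(u \right)}} \, du$.

Since $\dfrac{\partial}{\partial a}\,u^{a} = u^{a} \ln u$, the $\ln u$ in the denominator cancels and
$$\frac{dI}{da} = \int_{0}^{1} -5 u^{a} \, du = -5 \left[\frac{u^{a+1}}{a+1}\right]_0^1 = - \frac{5}{a + 1}.$$

Integrating with respect to $a$ gives $I(a) = - \log{\left(\frac{\left(a + 1\right)^{5}}{1024} \right)} + C$.

At $a = 3$ the integrand is identically $0$, so $I(3) = 0$. The closed form gives $0$, hence $C = 0$.

Setting $a = \frac{1}{3}$:
$$I = \log{\left(243 \right)}.$$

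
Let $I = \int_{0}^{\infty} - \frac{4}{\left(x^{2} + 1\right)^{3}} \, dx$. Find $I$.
$- \frac{3 \pi}{4}$

Recall the elementary integral
$$J(a) = \int_{0}^{\infty} - \frac{4}{a^{2} + x^{2}} \, dx = - \frac{2 \pi}{a}.$$

Differentiating under the integral sign with respect to $a$,
$$\frac{dJ}{da} = \int_{0}^{\infty} \frac{8 a}{\left(a^{2} + x^{2}\right)^{2}} \, dx = \frac{2 \pi}{a^{2}},$$
so $\int_{0}^{\infty} - \frac{4}{\left(a^{2} + x^{2}\right)^{2}} \, dx = - \frac{\pi}{a^{3}}$.

Repeating — each differentiation of $1/(x^2+a^2)^j$ produces $-2ja/(x^2+a^2)^{j+1}$ — and dividing through by $-2ja$ at each step yields, after $2$ differentiations in total,
$$\int_{0}^{\infty} - \frac{4}{\left(a^{2} + x^{2}\right)^{3}} \, dx = - \frac{3 \pi}{4 a^{5}}.$$

Setting $a = 1$:
$$I = - \frac{3 \pi}{4}.$$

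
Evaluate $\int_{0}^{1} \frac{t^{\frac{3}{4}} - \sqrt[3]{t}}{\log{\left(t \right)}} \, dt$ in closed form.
$- \log{\left(\frac{16}{21} \right)}$

Introduce a parameter $a$ in the exponent: let $I(a) = \int_{0}^{1} \frac{t^{\frac{3}{4}} - t^{a}}{\log{\left(t \right)}} \, dt$.

Since $\dfrac{\partial}{\partial a}\,t^{a} = t^{a} \ln t$, the $\ln t$ in the denominator cancels and
$$\frac{dI}{da} = \int_{0}^{1} -1 t^{a} \, dt = -1 \left[\frac{t^{a+1}}{a+1}\right]_0^1 = - \frac{1}{a + 1}.$$

Integrating with respect to $a$ gives $I(a) = - \log{\left(\frac{4 a}{7} + \frac{4}{7} \right)} + C$.

At $a = \frac{3}{4}$ the integrand is identically $0$, so $I(\frac{3}{4}) = 0$. The closed form gives $0$, hence $C = 0$.

Setting $a = \frac{1}{3}$:
$$I = - \log{\left(\frac{16}{21} \right)}.$$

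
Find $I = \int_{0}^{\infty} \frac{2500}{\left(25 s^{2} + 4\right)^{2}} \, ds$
$\frac{125 \pi}{8}$

Recall the elementary integral
$$J(a) = \int_{0}^{\infty} \frac{4}{a^{2} + s^{2}} \, ds = \frac{2 \pi}{a}.$$

Differentiating under the integral sign with respect to $a$,
$$\frac{dJ}{da} = \int_{0}^{\infty} - \frac{8 a}{\left(a^{2} + s^{2}\right)^{2}} \, ds = - \frac{2 \pi}{a^{2}},$$
so $\int_{0}^{\infty} \frac{4}{\left(a^{2} + s^{2}\right)^{2}} \, ds = \frac{\pi}{a^{3}}$.

Setting $a = \frac{2}{5}$:
$$I = \frac{125 \pi}{8}.$$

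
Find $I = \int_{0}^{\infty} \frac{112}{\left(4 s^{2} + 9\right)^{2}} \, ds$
$\frac{14 \pi}{27}$

Begin with the known result
$$J(a) = \int_{0}^{\infty} \frac{7}{a^{2} + s^{2}} \, ds = \frac{7 \pi}{2 a}.$$

Differentiating under the integral sign with respect to $a$,
$$\frac{dJ}{da} = \int_{0}^{\infty} - \frac{14 a}{\left(a^{2} + s^{2}\right)^{2}} \, ds = - \frac{7 \pi}{2 a^{2}},$$
so $\int_{0}^{\infty} \frac{7}{\left(a^{2} + s^{2}\right)^{2}} \, ds = \frac{7 \pi}{4 a^{3}}$.

Setting $a = \frac{3}{2}$:
$$I = \frac{14 \pi}{27}.$$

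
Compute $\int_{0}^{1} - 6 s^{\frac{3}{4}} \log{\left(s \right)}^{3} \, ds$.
$\frac{9216}{2401}$

Begin with the known integral
$$J(a) = \int_{0}^{1} - 6 s^{a} \, ds = - \frac{6}{a + 1}.$$

Differentiating under the integral sign brings down a factor of $\ln s$:
$$\frac{dJ}{da} = \int_{0}^{1} - 6 s^{a} \log{\left(s \right)} \, ds = \frac{6}{\left(a + 1\right)^{2}}.$$

Repeating $3$ times in total — each differentiation brings down another $\ln s$ — gives
$$\frac{d^{3}J}{da^{3}} = \int_{0}^{1} - 6 s^{a} \log{\left(s \right)}^{3} \, ds = \frac{36}{\left(a + 1\right)^{4}},$$
and the integrand here is exactly the target integrand, so $I = \frac{36}{\left(a + 1\right)^{4}}$.

Setting $a = \frac{3}{4}$:
$$I = \frac{9216}{2401}.$$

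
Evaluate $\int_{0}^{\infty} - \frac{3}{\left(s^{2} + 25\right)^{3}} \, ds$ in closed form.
$- \frac{9 \pi}{50000}$

Recall the elementary integral
$$J(a) = \int_{0}^{\infty} - \frac{3}{a^{2} + s^{2}} \, ds = - \frac{3 \pi}{2 a}.$$

Differentiating under the integral sign with respect to $a$,
$$\frac{dJ}{da} = \int_{0}^{\infty} \frac{6 a}{\left(a^{2} + s^{2}\right)^{2}} \, ds = \frac{3 \pi}{2 a^{2}},$$
so $\int_{0}^{\infty} - \frac{3}{\left(a^{2} + s^{2}\right)^{2}} \, ds = - \frac{3 \pi}{4 a^{3}}$.

Repeating — each differentiation of $1/(s^2+a^2)^j$ produces $-2ja/(s^2+a^2)^{j+1}$ — and dividing through by $-2ja$ at each step yields, after $2$ differentiations in total,
$$\int_{0}^{\infty} - \frac{3}{\left(a^{2} + s^{2}\right)^{3}} \, ds = - \frac{9 \pi}{16 a^{5}}.$$

Setting $a = 5$:
$$I = - \frac{9 \pi}{50000}.$$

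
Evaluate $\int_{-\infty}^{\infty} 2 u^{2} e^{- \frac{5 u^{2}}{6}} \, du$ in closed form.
$\frac{6 \sqrt{30} \sqrt{\pi}}{25}$

Consider the simpler parametrised integral
$$J(a) = \int_{-\infty}^{\infty} 2 e^{- a u^{2}} \, du = \frac{2 \sqrt{\pi}}{\sqrt{a}}.$$

Differentiating under the integral sign brings down a factor of $(-u^2)$:
$$\frac{dJ}{da} = \int_{-\infty}^{\infty} - 2 u^{2} e^{- a u^{2}} \, du = - \frac{\sqrt{\pi}}{a^{\frac{3}{2}}}.$$

The integral on the left is $-I$, so $I = \frac{\sqrt{\pi}}{a^{\frac{3}{2}}}$.

Setting $a = \frac{5}{6}$:
$$I = \frac{6 \sqrt{30} \sqrt{\pi}}{25}.$$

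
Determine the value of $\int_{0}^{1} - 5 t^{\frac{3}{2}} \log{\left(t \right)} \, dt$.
$\frac{4}{5}$

Begin with the known integral
$$J(a) = \int_{0}^{1} - 5 t^{a} \, dt = - \frac{5}{a + 1}.$$

Differentiating under the integral sign brings down a factor of $\ln t$:
$$\frac{dJ}{da} = \int_{0}^{1} - 5 t^{a} \log{\left(t \right)} \, dt = \frac{5}{\left(a + 1\right)^{2}}.$$

The integral on the left is $I$, so $I = \frac{5}{\left(a + 1\right)^{2}}$.

Setting $a = \frac{3}{2}$:
$$I = \frac{4}{5}.$$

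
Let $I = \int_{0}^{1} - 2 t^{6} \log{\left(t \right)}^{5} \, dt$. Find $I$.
$\frac{240}{117649}$

Begin with the known integral
$$J(a) = \int_{0}^{1} - 2 t^{a} \, dt = - \frac{2}{a + 1}.$$

Differentiating under the integral sign brings down a factor of $\ln t$:
$$\frac{dJ}{da} = \int_{0}^{1} - 2 t^{a} \log{\left(t \right)} \, dt = \frac{2}{\left(a + 1\right)^{2}}.$$

Repeating $5$ times in total — each differentiation brings down another $\ln t$ — gives
$$\frac{d^{5}J}{da^{5}} = \int_{0}^{1} - 2 t^{a} \log{\left(t \right)}^{5} \, dt = \frac{240}{\left(a + 1\right)^{6}},$$
and the integrand here is exactly the target integrand, so $I = \frac{240}{\left(a + 1\right)^{6}}$.

Setting $a = 6$:
$$I = \frac{240}{117649}.$$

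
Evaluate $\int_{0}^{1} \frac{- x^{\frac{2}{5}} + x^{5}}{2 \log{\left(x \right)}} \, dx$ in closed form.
$- \log{\left(7 \right)} + \frac{\log{\left(210 \right)}}{2}$

Introduce a parameter $a$ in the exponent: let $I(a) = \int_{0}^{1} \frac{- x^{\frac{2}{5}} + x^{a}}{2 \log{\left(x \right)}} \, dx$.

Since $\dfrac{\partial}{\partial a}\,x^{a} = x^{a} \ln x$, the $\ln x$ in the denominator cancels and
$$\frac{dI}{da} = \int_{0}^{1} \frac{1}{2} x^{a} \, dx = \frac{1}{2} \left[\frac{x^{a+1}}{a+1}\right]_0^1 = \frac{1}{2 \left(a + 1\right)}.$$

Integrating with respect to $a$ gives $I(a) = \log{\left(\frac{\sqrt{35} \sqrt{a + 1}}{7} \right)} + C$.

At $a = \frac{2}{5}$ the integrand is identically $0$, so $I(\frac{2}{5}) = 0$. The closed form gives $0$, hence $C = 0$.

Setting $a = 5$:
$$I = - \log{\left(7 \right)} + \frac{\log{\left(210 \right)}}{2}.$$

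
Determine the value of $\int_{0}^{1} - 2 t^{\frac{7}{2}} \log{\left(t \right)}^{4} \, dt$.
$- \frac{512}{19683}$

Begin with the known integral
$$J(a) = \int_{0}^{1} - 2 t^{a} \, dt = - \frac{2}{a + 1}.$$

Differentiating under the integral sign brings down a factor of $\ln t$:
$$\frac{dJ}{da} = \int_{0}^{1} - 2 t^{a} \log{\left(t \right)} \, dt = \frac{2}{\left(a + 1\right)^{2}}.$$

Repeating $4$ times in total — each differentiation brings down another $\ln t$ — gives
$$\frac{d^{4}J}{da^{4}} = \int_{0}^{1} - 2 t^{a} \log{\left(t \right)}^{4} \, dt = - \frac{48}{\left(a + 1\right)^{5}},$$
and the integrand here is exactly the target integrand, so $I = - \frac{48}{\left(a + 1\right)^{5}}$.

Setting $a = \frac{7}{2}$:
$$I = - \frac{512}{19683}.$$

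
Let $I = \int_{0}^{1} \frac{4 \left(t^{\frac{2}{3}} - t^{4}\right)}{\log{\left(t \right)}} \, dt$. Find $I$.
$- \log{\left(81 \right)}$

Introduce a parameter $a$ in the exponent: let $I(a) = \int_{0}^{1} \frac{4 \left(t^{\frac{2}{3}} - t^{a}\right)}{\log{\left(t \right)}} \, dt$.

Since $\dfrac{\partial}{\partial a}\,t^{a} = t^{a} \ln t$, the $\ln t$ in the denominator cancels and
$$\frac{dI}{da} = \int_{0}^{1} -4 t^{a} \, dt = -4 \left[\frac{t^{a+1}}{a+1}\right]_0^1 = - \frac{4}{a + 1}.$$

Integrating with respect to $a$ gives $I(a) = - \log{\left(\frac{81 \left(a + 1\right)^{4}}{625} \right)} + C$.

At $a = \frac{2}{3}$ the integrand is identically $0$, so $I(\frac{2}{3}) = 0$. The closed form gives $0$, hence $C = 0$.

Setting $a = 4$:
$$I = - \log{\left(81 \right)}.$$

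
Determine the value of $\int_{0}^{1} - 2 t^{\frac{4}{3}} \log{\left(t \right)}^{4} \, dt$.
$- \frac{11664}{16807}$

Consider the simpler parametrised integral
$$J(a) = \int_{0}^{1} - 2 t^{a} \, dt = - \frac{2}{a + 1}.$$

Differentiating under the integral sign brings down a factor of $\ln t$:
$$\frac{dJ}{da} = \int_{0}^{1} - 2 t^{a} \log{\left(t \right)} \, dt = \frac{2}{\left(a + 1\right)^{2}}.$$

Repeating $4$ times in total — each differentiation brings down another $\ln t$ — gives
$$\frac{d^{4}J}{da^{4}} = \int_{0}^{1} - 2 t^{a} \log{\left(t \right)}^{4} \, dt = - \frac{48}{\left(a + 1\right)^{5}},$$
and the integrand here is exactly the target integrand, so $I = - \frac{48}{\left(a + 1\right)^{5}}$.

Setting $a = \frac{4}{3}$:
$$I = - \frac{11664}{16807}.$$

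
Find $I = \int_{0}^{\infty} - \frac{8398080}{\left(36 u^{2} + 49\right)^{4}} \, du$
$- \frac{218700 \pi}{823543}$

Begin with the known result
$$J(a) = \int_{0}^{\infty} - \frac{5}{a^{2} + u^{2}} \, du = - \frac{5 \pi}{2 a}.$$

Differentiating under the integral sign with respect to $a$,
$$\frac{dJ}{da} = \int_{0}^{\infty} \frac{10 a}{\left(a^{2} + u^{2}\right)^{2}} \, du = \frac{5 \pi}{2 a^{2}},$$
so $\int_{0}^{\infty} - \frac{5}{\left(a^{2} + u^{2}\right)^{2}} \, du = - \frac{5 \pi}{4 a^{3}}$.

Repeating — each differentiation of $1/(u^2+a^2)^j$ produces $-2ja/(u^2+a^2)^{j+1}$ — and dividing through by $-2ja$ at each step yields, after $3$ differentiations in total,
$$\int_{0}^{\infty} - \frac{5}{\left(a^{2} + u^{2}\right)^{4}} \, du = - \frac{25 \pi}{32 a^{7}}.$$

Setting $a = \frac{7}{6}$:
$$I = - \frac{218700 \pi}{823543}.$$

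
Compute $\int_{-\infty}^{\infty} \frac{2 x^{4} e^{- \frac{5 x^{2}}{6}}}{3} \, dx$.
$\frac{18 \sqrt{30} \sqrt{\pi}}{125}$

Start from the elementary integral
$$J(a) = \int_{-\infty}^{\infty} \frac{2 e^{- a x^{2}}}{3} \, dx = \frac{2 \sqrt{\pi}}{3 \sqrt{a}}.$$

Differentiating under the integral sign brings down a factor of $(-x^2)$:
$$\frac{dJ}{da} = \int_{-\infty}^{\infty} - \frac{2 x^{2} e^{- a x^{2}}}{3} \, dx = - \frac{\sqrt{\pi}}{3 a^{\frac{3}{2}}}.$$

Repeating twice in total — each differentiation brings down another $(-x^2)$ — gives
$$\frac{d^{2}J}{da^{2}} = \int_{-\infty}^{\infty} \frac{2 x^{4} e^{- a x^{2}}}{3} \, dx = \frac{\sqrt{\pi}}{2 a^{\frac{5}{2}}},$$
and the integrand here is exactly the target integrand, so $I = \frac{\sqrt{\pi}}{2 a^{\frac{5}{2}}}$.

Setting $a = \frac{5}{6}$:
$$I = \frac{18 \sqrt{30} \sqrt{\pi}}{125}.$$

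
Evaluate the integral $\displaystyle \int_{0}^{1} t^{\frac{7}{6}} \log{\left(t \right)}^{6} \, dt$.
$\frac{201553920}{62748517}$

Begin with the known integral
$$J(a) = \int_{0}^{1} t^{a} \, dt = \frac{1}{a + 1}.$$

Differentiating under the integral sign brings down a factor of $\ln t$:
$$\frac{dJ}{da} = \int_{0}^{1} t^{a} \log{\left(t \right)} \, dt = - \frac{1}{\left(a + 1\right)^{2}}.$$

Repeating $6$ times in total — each differentiation brings down another $\ln t$ — gives
$$\frac{d^{6}J}{da^{6}} = \int_{0}^{1} t^{a} \log{\left(t \right)}^{6} \, dt = \frac{720}{\left(a + 1\right)^{7}},$$
and the integrand here is exactly the target integrand, so $I = \frac{720}{\left(a + 1\right)^{7}}$.

Setting $a = \frac{7}{6}$:
$$I = \frac{201553920}{62748517}.$$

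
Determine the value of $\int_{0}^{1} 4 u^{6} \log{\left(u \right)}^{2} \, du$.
$\frac{8}{343}$

Start from the elementary integral
$$J(a) = \int_{0}^{1} 4 u^{a} \, du = \frac{4}{a + 1}.$$

Differentiating under the integral sign brings down a factor of $\ln u$:
$$\frac{dJ}{da} = \int_{0}^{1} 4 u^{a} \log{\left(u \right)} \, du = - \frac{4}{\left(a + 1\right)^{2}}.$$

Repeating twice in total — each differentiation brings down another $\ln u$ — gives
$$\frac{d^{2}J}{da^{2}} = \int_{0}^{1} 4 u^{a} \log{\left(u \right)}^{2} \, du = \frac{8}{\left(a + 1\right)^{3}},$$
and the integrand here is exactly the target integrand, so $I = \frac{8}{\left(a + 1\right)^{3}}$.

Setting $a = 6$:
$$I = \frac{8}{343}.$$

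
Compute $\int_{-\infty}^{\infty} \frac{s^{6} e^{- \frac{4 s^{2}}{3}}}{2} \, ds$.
$\frac{405 \sqrt{3} \sqrt{\pi}}{2048}$

Begin with the known integral
$$J(a) = \int_{-\infty}^{\infty} \frac{e^{- a s^{2}}}{2} \, ds = \frac{\sqrt{\pi}}{2 \sqrt{a}}.$$

Differentiating under the integral sign brings down a factor of $(-s^2)$:
$$\frac{dJ}{da} = \int_{-\infty}^{\infty} - \frac{s^{2} e^{- a s^{2}}}{2} \, ds = - \frac{\sqrt{\pi}}{4 a^{\frac{3}{2}}}.$$

Repeating $3$ times in total — each differentiation brings down another $(-s^2)$ — gives
$$\frac{d^{3}J}{da^{3}} = \int_{-\infty}^{\infty} - \frac{s^{6} e^{- a s^{2}}}{2} \, ds = - \frac{15 \sqrt{\pi}}{16 a^{\frac{7}{2}}},$$
and the integrand here is $(-1)^{3}$ times the target integrand, so $I = (-1)^{3}\,\frac{d^{3}J}{da^{3}} = \frac{15 \sqrt{\pi}}{16 a^{\frac{7}{2}}}$.

Setting $a = \frac{4}{3}$:
$$I = \frac{405 \sqrt{3} \sqrt{\pi}}{2048}.$$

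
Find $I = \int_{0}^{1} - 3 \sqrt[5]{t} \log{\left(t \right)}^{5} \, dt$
$\frac{78125}{648}$

Start from the elementary integral
$$J(a) = \int_{0}^{1} - 3 t^{a} \, dt = - \frac{3}{a + 1}.$$

Differentiating under the integral sign brings down a factor of $\ln t$:
$$\frac{dJ}{da} = \int_{0}^{1} - 3 t^{a} \log{\left(t \right)} \, dt = \frac{3}{\left(a + 1\right)^{2}}.$$

Repeating $5$ times in total — each differentiation brings down another $\ln t$ — gives
$$\frac{d^{5}J}{da^{5}} = \int_{0}^{1} - 3 t^{a} \log{\left(t \right)}^{5} \, dt = \frac{360}{\left(a + 1\right)^{6}},$$
and the integrand here is exactly the target integrand, so $I = \frac{360}{\left(a + 1\right)^{6}}$.

Setting $a = \frac{1}{5}$:
$$I = \frac{78125}{648}.$$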